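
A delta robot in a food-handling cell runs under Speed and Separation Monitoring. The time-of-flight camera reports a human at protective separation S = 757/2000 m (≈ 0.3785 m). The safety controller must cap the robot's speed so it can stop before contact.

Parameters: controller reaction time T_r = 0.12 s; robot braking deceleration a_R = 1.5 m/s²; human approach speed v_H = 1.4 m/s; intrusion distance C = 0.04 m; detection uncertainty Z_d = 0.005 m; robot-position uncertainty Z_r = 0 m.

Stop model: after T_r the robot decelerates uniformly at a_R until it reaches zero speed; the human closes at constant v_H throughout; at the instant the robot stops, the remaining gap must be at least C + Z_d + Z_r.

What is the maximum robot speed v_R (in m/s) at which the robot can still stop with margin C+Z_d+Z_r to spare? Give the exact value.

v_R_max = 3/20 m/s = 0.1500 m/s

at the boundary: (1/3)·v² + (79/75)·v + (-331/2000) = 0
  disc = (79/75)² − 4·(1/3)·(-331/2000) = 29929/22500 ; √disc = 173/150
  v_R = (−(79/75) + 173/150) / (2·(1/3)) = 3/20 m/s
check:
stop time T_s = (3/20)/(3/2) = 0.1000 s
robot covers v_R·T_r = 0.1500·0.1200 = 0.0180 m before braking
robot covers 0.1500·0.1000 − ½·1.5000·0.1000² = 0.0075 m while stopping
person approaches 1.4000·(0.1200+0.1000) = 0.3080 m
residual clearance needed = 0.0400+0.0050+0.0000 = 0.0450 m
sum ≈ 0.0180+0.0075+0.3080+0.0450 ≈ 0.3785 m = S ✓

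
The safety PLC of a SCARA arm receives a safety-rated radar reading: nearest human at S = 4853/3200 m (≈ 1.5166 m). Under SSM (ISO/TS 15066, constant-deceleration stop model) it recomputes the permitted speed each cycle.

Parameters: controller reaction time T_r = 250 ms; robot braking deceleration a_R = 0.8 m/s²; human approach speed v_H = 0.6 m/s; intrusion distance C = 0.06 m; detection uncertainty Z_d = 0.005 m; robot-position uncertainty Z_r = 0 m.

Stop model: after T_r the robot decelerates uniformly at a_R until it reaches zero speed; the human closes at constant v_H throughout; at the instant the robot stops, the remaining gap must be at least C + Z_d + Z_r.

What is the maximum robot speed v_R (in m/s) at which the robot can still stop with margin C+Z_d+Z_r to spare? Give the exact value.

v_R_max = 17/20 m/s = 0.8500 m/s

collect terms ⇒ (5/8)·v_R² + (1)·v_R + (-833/640) = 0
  disc = (1)² − 4·(5/8)·(-833/640) = 1089/256 ; √disc = 33/16
  v_R = (−(1) + 33/16) / (2·(5/8)) = 17/20 m/s
check:
T_s = v_R/a_R = (17/20)/(4/5) = 1.0625 s
robot in T_r: 0.8500·0.2500 = 0.2125 m
robot covers 0.8500·1.0625 − ½·0.8000·1.0625² = 0.4516 m while stopping
person approaches 0.6000·(0.2500+1.0625) = 0.7875 m
margins: 0.0600+0.0050+0.0000 = 0.0650 m
sum ≈ 0.2125+0.4516+0.7875+0.0650 ≈ 1.5166 m = S ✓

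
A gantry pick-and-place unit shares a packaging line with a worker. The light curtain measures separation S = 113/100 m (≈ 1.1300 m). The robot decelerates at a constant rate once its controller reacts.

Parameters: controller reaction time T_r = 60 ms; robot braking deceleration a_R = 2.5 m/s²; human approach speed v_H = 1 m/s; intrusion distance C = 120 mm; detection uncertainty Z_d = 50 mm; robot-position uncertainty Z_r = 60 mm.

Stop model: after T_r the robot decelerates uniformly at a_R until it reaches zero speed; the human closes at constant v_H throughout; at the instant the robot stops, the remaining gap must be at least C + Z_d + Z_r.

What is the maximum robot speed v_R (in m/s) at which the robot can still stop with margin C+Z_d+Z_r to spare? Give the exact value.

v_R_max = 6/5 m/s = 1.2000 m/s

quadratic (1/5)·v² + (23/50)·v + (-21/25) = 0
  disc = (23/50)² − 4·(1/5)·(-21/25) = 2209/2500 ; √disc = 47/50
  v_R = (−(23/50) + 47/50) / (2·(1/5)) = 6/5 m/s
check:
stop time T_s = (6/5)/(5/2) = 0.4800 s
reaction-phase robot travel = 1.2000·0.0600 = 0.0720 m
robot under decel: 1.2000²/(2·2.5000) = 0.2880 m
human closes 1.0000·0.5400 = 0.5400 m
residual clearance needed = 0.1200+0.0500+0.0600 = 0.2300 m
sum ≈ 0.0720+0.2880+0.5400+0.2300 ≈ 1.1300 m = S ✓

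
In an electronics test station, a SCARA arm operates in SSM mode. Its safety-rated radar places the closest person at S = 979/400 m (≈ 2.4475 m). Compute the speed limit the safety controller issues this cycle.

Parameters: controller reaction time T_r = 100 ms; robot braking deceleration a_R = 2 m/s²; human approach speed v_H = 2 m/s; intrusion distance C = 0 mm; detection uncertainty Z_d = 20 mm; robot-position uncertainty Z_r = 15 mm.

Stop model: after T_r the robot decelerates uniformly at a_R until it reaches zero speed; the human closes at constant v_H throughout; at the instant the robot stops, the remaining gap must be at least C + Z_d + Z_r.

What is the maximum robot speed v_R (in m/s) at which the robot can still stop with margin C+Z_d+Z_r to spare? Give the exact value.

v_R_max = 3/2 m/s = 1.5000 m/s

quadratic (1/4)·v² + (11/10)·v + (-177/80) = 0
  disc = (11/10)² − 4·(1/4)·(-177/80) = 1369/400 ; √disc = 37/20
  v_R = (−(11/10) + 37/20) / (2·(1/4)) = 3/2 m/s
check:
T_s = v_R/a_R = (3/2)/2 = 0.7500 s
reaction-phase robot travel = 1.5000·0.1000 = 0.1500 m
robot under decel: 1.5000²/(2·2.0000) = 0.5625 m
human closes 2.0000·0.8500 = 1.7000 m
margins: 0.0000+0.0200+0.0150 = 0.0350 m
sum ≈ 0.1500+0.5625+1.7000+0.0350 ≈ 2.4475 m = S ✓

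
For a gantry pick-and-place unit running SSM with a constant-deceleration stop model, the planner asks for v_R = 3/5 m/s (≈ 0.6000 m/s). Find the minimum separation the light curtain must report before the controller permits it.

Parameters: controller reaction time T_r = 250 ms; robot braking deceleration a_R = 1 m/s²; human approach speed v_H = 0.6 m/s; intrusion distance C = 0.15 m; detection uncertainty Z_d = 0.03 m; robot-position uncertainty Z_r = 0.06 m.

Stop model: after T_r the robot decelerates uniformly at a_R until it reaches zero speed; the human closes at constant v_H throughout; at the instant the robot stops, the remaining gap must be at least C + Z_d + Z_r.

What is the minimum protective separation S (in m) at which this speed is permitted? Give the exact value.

S_min = 27/25 m = 1.0800 m

stop time T_s = (3/5)/1 = 0.6000 s
robot in T_r: 0.6000·0.2500 = 0.1500 m
robot covers 0.6000·0.6000 − ½·1.0000·0.6000² = 0.1800 m while stopping
person approaches 0.6000·(0.2500+0.6000) = 0.5100 m
margins: 0.1500+0.0300+0.0600 = 0.2400 m
S_min ≈ 0.1500+0.1800+0.5100+0.2400  ⇒  S_min = 27/25 m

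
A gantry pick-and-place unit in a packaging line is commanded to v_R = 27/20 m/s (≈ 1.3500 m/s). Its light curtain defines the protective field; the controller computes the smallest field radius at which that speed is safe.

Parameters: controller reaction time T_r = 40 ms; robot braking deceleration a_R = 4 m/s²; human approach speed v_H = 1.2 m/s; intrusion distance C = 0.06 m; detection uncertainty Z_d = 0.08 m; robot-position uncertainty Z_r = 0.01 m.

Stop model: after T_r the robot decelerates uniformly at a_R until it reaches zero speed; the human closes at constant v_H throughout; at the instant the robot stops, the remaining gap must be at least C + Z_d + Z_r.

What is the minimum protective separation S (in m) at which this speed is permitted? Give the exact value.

S_min = 14157/16000 m = 0.8848 m

stop time T_s = (27/20)/4 = 0.3375 s
robot in T_r: 1.3500·0.0400 = 0.0540 m
braking distance = 1.3500²/(2·4.0000) = 0.2278 m
person approaches 1.2000·(0.0400+0.3375) = 0.4530 m
C+Z_d+Z_r = 0.0600+0.0800+0.0100 = 0.1500 m
S_min ≈ 0.0540+0.2278+0.4530+0.1500  ⇒  S_min = 14157/16000 m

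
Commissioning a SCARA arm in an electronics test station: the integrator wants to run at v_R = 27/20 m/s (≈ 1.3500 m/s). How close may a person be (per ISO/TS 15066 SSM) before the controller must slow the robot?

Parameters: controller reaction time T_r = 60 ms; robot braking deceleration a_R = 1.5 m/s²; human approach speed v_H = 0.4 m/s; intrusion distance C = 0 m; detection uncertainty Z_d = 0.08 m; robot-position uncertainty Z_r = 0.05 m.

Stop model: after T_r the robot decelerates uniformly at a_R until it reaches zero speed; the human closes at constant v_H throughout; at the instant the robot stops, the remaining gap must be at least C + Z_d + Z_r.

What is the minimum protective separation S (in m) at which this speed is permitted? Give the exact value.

stop time T_s = (27/20)/(3/2) = 0.9000 s
robot in T_r: 1.3500·0.0600 = 0.0810 m
robot covers 1.3500·0.9000 − ½·1.5000·0.9000² = 0.6075 m while stopping
person approaches 0.4000·(0.0600+0.9000) = 0.3840 m
C+Z_d+Z_r = 0.0000+0.0800+0.0500 = 0.1300 m
S_min ≈ 0.0810+0.6075+0.3840+0.1300  ⇒  S_min = 481/400 m

S_min = 481/400 m = 1.2025 m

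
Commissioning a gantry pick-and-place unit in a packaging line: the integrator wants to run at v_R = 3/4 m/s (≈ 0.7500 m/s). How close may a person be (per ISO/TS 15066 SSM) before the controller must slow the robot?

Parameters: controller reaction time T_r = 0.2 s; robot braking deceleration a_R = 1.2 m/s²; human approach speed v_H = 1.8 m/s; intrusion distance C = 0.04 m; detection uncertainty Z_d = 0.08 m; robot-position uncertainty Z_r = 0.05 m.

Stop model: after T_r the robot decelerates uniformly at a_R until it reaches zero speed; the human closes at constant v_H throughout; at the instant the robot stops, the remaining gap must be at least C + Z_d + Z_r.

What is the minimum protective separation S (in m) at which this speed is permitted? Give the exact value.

S_min = 3263/1600 m = 2.0394 m

T_s = v_R/a_R = (3/4)/(6/5) = 0.6250 s
reaction-phase robot travel = 0.7500·0.2000 = 0.1500 m
braking distance = 0.7500²/(2·1.2000) = 0.2344 m
human over T_r+T_s: 1.8000·(0.2000+0.6250) = 1.4850 m
residual clearance needed = 0.0400+0.0800+0.0500 = 0.1700 m
S_min ≈ 0.1500+0.2344+1.4850+0.1700  ⇒  S_min = 3263/1600 m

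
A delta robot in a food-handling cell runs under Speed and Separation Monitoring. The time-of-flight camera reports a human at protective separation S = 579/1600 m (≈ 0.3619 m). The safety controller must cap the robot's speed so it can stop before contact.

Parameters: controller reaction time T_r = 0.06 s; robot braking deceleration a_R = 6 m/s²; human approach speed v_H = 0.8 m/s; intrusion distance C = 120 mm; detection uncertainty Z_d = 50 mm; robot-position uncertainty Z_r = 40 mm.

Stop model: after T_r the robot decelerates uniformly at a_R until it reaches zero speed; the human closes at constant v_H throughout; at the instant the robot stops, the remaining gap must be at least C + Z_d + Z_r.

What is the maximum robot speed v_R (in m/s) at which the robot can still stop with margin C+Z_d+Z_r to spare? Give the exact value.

quadratic (1/12)·v² + (29/150)·v + (-831/8000) = 0
  disc = (29/150)² − 4·(1/12)·(-831/8000) = 25921/360000 ; √disc = 161/600
  v_R = (−(29/150) + 161/600) / (2·(1/12)) = 9/20 m/s
check:
T_s = v_R/a_R = (9/20)/6 = 0.0750 s
reaction-phase robot travel = 0.4500·0.0600 = 0.0270 m
robot under decel: 0.4500²/(2·6.0000) = 0.0169 m
human closes 0.8000·0.1350 = 0.1080 m
C+Z_d+Z_r = 0.1200+0.0500+0.0400 = 0.2100 m
sum ≈ 0.0270+0.0169+0.1080+0.2100 ≈ 0.3619 m = S ✓

v_R_max = 9/20 m/s = 0.4500 m/s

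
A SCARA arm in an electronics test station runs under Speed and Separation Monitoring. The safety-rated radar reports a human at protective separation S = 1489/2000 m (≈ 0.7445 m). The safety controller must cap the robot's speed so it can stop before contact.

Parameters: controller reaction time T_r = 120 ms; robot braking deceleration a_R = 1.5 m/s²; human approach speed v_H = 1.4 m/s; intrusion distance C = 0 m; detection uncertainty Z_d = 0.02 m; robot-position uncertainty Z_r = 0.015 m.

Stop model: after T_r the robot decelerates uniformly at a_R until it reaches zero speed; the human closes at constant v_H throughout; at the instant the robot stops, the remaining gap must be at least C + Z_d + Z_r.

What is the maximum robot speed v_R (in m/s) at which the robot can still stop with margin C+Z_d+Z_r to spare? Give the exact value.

collect terms ⇒ (1/3)·v_R² + (79/75)·v_R + (-1083/2000) = 0
  disc = (79/75)² − 4·(1/3)·(-1083/2000) = 41209/22500 ; √disc = 203/150
  v_R = (−(79/75) + 203/150) / (2·(1/3)) = 9/20 m/s
check:
T_s = v_R/a_R = (9/20)/(3/2) = 0.3000 s
robot covers v_R·T_r = 0.4500·0.1200 = 0.0540 m before braking
robot under decel: 0.4500²/(2·1.5000) = 0.0675 m
human closes 1.4000·0.4200 = 0.5880 m
residual clearance needed = 0.0000+0.0200+0.0150 = 0.0350 m
sum ≈ 0.0540+0.0675+0.5880+0.0350 ≈ 0.7445 m = S ✓

v_R_max = 9/20 m/s = 0.4500 m/s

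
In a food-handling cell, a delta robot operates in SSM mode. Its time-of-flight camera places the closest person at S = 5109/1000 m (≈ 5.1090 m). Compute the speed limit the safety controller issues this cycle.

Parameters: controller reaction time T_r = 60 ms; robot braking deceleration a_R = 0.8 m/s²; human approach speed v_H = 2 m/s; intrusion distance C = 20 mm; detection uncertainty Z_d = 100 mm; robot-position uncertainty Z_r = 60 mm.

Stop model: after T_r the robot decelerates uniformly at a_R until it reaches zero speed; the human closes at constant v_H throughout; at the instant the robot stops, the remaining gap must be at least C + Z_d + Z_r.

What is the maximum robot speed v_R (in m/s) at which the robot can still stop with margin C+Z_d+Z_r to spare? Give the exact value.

v_R_max = 7/5 m/s = 1.4000 m/s

collect terms ⇒ (5/8)·v_R² + (64/25)·v_R + (-4809/1000) = 0
  disc = (64/25)² − 4·(5/8)·(-4809/1000) = 185761/10000 ; √disc = 431/100
  v_R = (−(64/25) + 431/100) / (2·(5/8)) = 7/5 m/s
check:
braking lasts T_s = (7/5)/(4/5) = 1.7500 s
reaction-phase robot travel = 1.4000·0.0600 = 0.0840 m
robot under decel: 1.4000²/(2·0.8000) = 1.2250 m
human closes 2.0000·1.8100 = 3.6200 m
margins: 0.0200+0.1000+0.0600 = 0.1800 m
sum ≈ 0.0840+1.2250+3.6200+0.1800 ≈ 5.1090 m = S ✓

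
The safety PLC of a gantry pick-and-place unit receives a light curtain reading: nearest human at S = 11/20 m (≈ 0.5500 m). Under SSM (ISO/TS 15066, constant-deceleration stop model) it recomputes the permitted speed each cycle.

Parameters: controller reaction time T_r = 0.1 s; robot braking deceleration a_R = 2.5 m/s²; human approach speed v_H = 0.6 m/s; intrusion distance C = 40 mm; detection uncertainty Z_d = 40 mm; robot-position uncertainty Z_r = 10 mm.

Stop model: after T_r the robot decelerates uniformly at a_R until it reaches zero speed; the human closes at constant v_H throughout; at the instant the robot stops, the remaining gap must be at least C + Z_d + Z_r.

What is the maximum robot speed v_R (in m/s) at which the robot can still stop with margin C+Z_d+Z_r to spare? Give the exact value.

v_R_max = 4/5 m/s = 0.8000 m/s

quadratic (1/5)·v² + (17/50)·v + (-2/5) = 0
  disc = (17/50)² − 4·(1/5)·(-2/5) = 1089/2500 ; √disc = 33/50
  v_R = (−(17/50) + 33/50) / (2·(1/5)) = 4/5 m/s
check:
T_s = v_R/a_R = (4/5)/(5/2) = 0.3200 s
reaction-phase robot travel = 0.8000·0.1000 = 0.0800 m
robot covers 0.8000·0.3200 − ½·2.5000·0.3200² = 0.1280 m while stopping
human closes 0.6000·0.4200 = 0.2520 m
residual clearance needed = 0.0400+0.0400+0.0100 = 0.0900 m
sum ≈ 0.0800+0.1280+0.2520+0.0900 ≈ 0.5500 m = S ✓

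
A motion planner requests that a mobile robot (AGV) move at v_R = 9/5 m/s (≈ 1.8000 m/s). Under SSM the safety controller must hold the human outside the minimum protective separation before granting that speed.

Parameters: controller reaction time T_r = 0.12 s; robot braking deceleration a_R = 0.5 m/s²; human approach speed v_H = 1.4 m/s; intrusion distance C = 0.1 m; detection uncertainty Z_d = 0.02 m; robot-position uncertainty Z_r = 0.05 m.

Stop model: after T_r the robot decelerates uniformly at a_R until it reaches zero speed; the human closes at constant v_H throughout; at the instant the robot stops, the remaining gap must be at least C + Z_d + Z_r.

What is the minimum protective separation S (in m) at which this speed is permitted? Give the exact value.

S_min = 4417/500 m = 8.8340 m

T_s = v_R/a_R = (9/5)/(1/2) = 3.6000 s
robot in T_r: 1.8000·0.1200 = 0.2160 m
robot covers 1.8000·3.6000 − ½·0.5000·3.6000² = 3.2400 m while stopping
person approaches 1.4000·(0.1200+3.6000) = 5.2080 m
C+Z_d+Z_r = 0.1000+0.0200+0.0500 = 0.1700 m
S_min ≈ 0.2160+3.2400+5.2080+0.1700  ⇒  S_min = 4417/500 m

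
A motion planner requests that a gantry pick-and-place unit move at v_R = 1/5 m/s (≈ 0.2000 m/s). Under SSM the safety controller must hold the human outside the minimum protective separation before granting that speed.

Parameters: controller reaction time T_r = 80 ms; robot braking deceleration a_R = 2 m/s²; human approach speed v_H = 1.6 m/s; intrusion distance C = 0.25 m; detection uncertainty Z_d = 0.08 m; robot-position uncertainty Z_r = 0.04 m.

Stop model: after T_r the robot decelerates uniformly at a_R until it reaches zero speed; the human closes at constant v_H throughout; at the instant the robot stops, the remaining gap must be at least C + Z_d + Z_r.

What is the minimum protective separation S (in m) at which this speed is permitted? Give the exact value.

T_s = v_R/a_R = (1/5)/2 = 0.1000 s
reaction-phase robot travel = 0.2000·0.0800 = 0.0160 m
robot covers 0.2000·0.1000 − ½·2.0000·0.1000² = 0.0100 m while stopping
person approaches 1.6000·(0.0800+0.1000) = 0.2880 m
C+Z_d+Z_r = 0.2500+0.0800+0.0400 = 0.3700 m
S_min ≈ 0.0160+0.0100+0.2880+0.3700  ⇒  S_min = 171/250 m

S_min = 171/250 m = 0.6840 m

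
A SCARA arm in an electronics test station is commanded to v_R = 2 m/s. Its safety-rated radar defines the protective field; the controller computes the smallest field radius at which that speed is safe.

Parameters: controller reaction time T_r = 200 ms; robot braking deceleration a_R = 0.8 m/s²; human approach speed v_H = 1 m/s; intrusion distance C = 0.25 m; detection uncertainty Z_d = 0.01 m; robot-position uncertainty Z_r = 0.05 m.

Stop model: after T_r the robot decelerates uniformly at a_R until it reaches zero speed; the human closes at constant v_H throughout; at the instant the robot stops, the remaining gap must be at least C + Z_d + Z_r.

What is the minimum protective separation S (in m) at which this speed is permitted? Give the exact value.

braking lasts T_s = 2/(4/5) = 2.5000 s
robot covers v_R·T_r = 2.0000·0.2000 = 0.4000 m before braking
braking distance = 2.0000²/(2·0.8000) = 2.5000 m
human closes 1.0000·2.7000 = 2.7000 m
margins: 0.2500+0.0100+0.0500 = 0.3100 m
S_min ≈ 0.4000+2.5000+2.7000+0.3100  ⇒  S_min = 591/100 m

S_min = 591/100 m = 5.9100 m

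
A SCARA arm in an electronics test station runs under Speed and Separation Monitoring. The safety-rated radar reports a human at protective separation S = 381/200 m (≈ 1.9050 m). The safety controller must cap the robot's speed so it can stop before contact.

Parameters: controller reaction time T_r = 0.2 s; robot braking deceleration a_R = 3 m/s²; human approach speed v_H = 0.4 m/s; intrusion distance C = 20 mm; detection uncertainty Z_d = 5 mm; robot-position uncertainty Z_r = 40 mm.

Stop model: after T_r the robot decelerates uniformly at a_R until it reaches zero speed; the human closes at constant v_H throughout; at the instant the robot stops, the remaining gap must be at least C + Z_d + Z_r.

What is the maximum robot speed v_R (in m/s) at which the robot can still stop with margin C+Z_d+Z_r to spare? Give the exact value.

collect terms ⇒ (1/6)·v_R² + (1/3)·v_R + (-44/25) = 0
  disc = (1/3)² − 4·(1/6)·(-44/25) = 289/225 ; √disc = 17/15
  v_R = (−(1/3) + 17/15) / (2·(1/6)) = 12/5 m/s
check:
stop time T_s = (12/5)/3 = 0.8000 s
reaction-phase robot travel = 2.4000·0.2000 = 0.4800 m
braking distance = 2.4000²/(2·3.0000) = 0.9600 m
human over T_r+T_s: 0.4000·(0.2000+0.8000) = 0.4000 m
C+Z_d+Z_r = 0.0200+0.0050+0.0400 = 0.0650 m
sum ≈ 0.4800+0.9600+0.4000+0.0650 ≈ 1.9050 m = S ✓

v_R_max = 12/5 m/s = 2.4000 m/s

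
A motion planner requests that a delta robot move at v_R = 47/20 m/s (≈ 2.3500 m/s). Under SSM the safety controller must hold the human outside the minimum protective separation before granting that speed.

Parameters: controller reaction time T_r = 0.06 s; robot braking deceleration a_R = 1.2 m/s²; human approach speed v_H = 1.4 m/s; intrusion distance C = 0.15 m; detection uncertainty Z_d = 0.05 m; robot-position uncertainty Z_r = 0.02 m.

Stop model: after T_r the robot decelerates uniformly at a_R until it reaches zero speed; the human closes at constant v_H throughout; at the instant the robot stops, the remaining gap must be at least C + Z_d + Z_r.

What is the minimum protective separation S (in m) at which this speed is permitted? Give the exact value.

S_min = 26341/4800 m = 5.4877 m

T_s = v_R/a_R = (47/20)/(6/5) = 1.9583 s
reaction-phase robot travel = 2.3500·0.0600 = 0.1410 m
braking distance = 2.3500²/(2·1.2000) = 2.3010 m
human over T_r+T_s: 1.4000·(0.0600+1.9583) = 2.8257 m
C+Z_d+Z_r = 0.1500+0.0500+0.0200 = 0.2200 m
S_min ≈ 0.1410+2.3010+2.8257+0.2200  ⇒  S_min = 26341/4800 m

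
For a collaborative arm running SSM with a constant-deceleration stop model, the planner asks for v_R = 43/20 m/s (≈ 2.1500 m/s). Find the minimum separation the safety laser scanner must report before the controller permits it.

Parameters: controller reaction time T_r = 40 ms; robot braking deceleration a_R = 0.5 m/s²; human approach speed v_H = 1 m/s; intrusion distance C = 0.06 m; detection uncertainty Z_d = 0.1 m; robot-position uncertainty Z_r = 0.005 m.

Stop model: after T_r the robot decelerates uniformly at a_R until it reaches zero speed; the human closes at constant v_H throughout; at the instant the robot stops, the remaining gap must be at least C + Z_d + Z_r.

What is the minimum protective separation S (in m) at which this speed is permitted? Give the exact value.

stop time T_s = (43/20)/(1/2) = 4.3000 s
reaction-phase robot travel = 2.1500·0.0400 = 0.0860 m
robot covers 2.1500·4.3000 − ½·0.5000·4.3000² = 4.6225 m while stopping
human closes 1.0000·4.3400 = 4.3400 m
residual clearance needed = 0.0600+0.1000+0.0050 = 0.1650 m
S_min ≈ 0.0860+4.6225+4.3400+0.1650  ⇒  S_min = 18427/2000 m

S_min = 18427/2000 m = 9.2135 m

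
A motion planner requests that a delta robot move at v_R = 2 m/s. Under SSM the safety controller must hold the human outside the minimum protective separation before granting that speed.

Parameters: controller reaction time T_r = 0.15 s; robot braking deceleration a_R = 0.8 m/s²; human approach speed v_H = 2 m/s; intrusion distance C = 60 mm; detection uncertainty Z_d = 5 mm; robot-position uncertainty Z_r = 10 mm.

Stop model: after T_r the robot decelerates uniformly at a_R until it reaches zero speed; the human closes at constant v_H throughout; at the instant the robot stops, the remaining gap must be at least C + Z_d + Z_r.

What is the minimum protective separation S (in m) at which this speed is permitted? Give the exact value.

S_min = 327/40 m = 8.1750 m

braking lasts T_s = 2/(4/5) = 2.5000 s
robot covers v_R·T_r = 2.0000·0.1500 = 0.3000 m before braking
robot under decel: 2.0000²/(2·0.8000) = 2.5000 m
person approaches 2.0000·(0.1500+2.5000) = 5.3000 m
margins: 0.0600+0.0050+0.0100 = 0.0750 m
S_min ≈ 0.3000+2.5000+5.3000+0.0750  ⇒  S_min = 327/40 m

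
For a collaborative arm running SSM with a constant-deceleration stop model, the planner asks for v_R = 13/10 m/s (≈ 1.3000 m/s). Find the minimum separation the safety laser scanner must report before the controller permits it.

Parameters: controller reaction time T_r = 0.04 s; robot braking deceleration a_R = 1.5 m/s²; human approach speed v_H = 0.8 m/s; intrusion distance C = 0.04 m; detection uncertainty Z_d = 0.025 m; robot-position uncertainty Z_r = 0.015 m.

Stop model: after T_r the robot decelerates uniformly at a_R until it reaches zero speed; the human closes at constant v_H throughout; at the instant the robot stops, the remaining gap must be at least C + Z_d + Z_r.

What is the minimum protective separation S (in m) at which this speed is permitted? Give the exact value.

S_min = 2131/1500 m = 1.4207 m

T_s = v_R/a_R = (13/10)/(3/2) = 0.8667 s
robot covers v_R·T_r = 1.3000·0.0400 = 0.0520 m before braking
robot under decel: 1.3000²/(2·1.5000) = 0.5633 m
human over T_r+T_s: 0.8000·(0.0400+0.8667) = 0.7253 m
residual clearance needed = 0.0400+0.0250+0.0150 = 0.0800 m
S_min ≈ 0.0520+0.5633+0.7253+0.0800  ⇒  S_min = 2131/1500 m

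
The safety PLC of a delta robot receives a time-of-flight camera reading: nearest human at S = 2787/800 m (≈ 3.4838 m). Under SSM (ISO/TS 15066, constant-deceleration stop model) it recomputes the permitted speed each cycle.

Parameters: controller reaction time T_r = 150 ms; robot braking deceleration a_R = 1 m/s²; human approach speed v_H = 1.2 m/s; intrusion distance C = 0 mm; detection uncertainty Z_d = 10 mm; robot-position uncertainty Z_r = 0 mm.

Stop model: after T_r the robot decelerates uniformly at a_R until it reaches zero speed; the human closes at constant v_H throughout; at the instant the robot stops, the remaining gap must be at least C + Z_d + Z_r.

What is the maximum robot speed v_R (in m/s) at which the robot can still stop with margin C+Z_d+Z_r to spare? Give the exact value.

at the boundary: (1/2)·v² + (27/20)·v + (-527/160) = 0
  disc = (27/20)² − 4·(1/2)·(-527/160) = 841/100 ; √disc = 29/10
  v_R = (−(27/20) + 29/10) / (2·(1/2)) = 31/20 m/s
check:
T_s = v_R/a_R = (31/20)/1 = 1.5500 s
reaction-phase robot travel = 1.5500·0.1500 = 0.2325 m
robot under decel: 1.5500²/(2·1.0000) = 1.2012 m
human closes 1.2000·1.7000 = 2.0400 m
residual clearance needed = 0.0000+0.0100+0.0000 = 0.0100 m
sum ≈ 0.2325+1.2012+2.0400+0.0100 ≈ 3.4838 m = S ✓

v_R_max = 31/20 m/s = 1.5500 m/s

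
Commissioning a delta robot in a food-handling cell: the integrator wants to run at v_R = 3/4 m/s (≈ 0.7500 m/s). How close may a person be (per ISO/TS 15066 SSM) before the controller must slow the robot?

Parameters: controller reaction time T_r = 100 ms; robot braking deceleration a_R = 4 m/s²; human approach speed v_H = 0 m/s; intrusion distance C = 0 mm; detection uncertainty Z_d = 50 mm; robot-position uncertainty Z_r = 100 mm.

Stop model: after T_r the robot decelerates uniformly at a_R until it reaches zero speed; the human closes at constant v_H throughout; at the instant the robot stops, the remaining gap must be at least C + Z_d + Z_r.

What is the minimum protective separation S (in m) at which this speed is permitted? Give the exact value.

S_min = 189/640 m = 0.2953 m

stop time T_s = (3/4)/4 = 0.1875 s
reaction-phase robot travel = 0.7500·0.1000 = 0.0750 m
robot covers 0.7500·0.1875 − ½·4.0000·0.1875² = 0.0703 m while stopping
person approaches 0.0000·(0.1000+0.1875) = 0.0000 m
C+Z_d+Z_r = 0.0000+0.0500+0.1000 = 0.1500 m
S_min ≈ 0.0750+0.0703+0.0000+0.1500  ⇒  S_min = 189/640 m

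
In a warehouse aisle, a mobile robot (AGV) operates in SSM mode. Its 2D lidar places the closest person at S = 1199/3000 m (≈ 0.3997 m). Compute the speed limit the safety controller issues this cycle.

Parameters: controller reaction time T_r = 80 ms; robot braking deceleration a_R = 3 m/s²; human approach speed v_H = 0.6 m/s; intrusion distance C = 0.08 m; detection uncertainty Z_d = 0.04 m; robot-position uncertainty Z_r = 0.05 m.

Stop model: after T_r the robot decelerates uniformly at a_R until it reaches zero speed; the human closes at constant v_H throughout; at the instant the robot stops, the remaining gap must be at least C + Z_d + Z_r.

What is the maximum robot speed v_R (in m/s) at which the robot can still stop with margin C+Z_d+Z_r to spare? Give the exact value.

collect terms ⇒ (1/6)·v_R² + (7/25)·v_R + (-109/600) = 0
  disc = (7/25)² − 4·(1/6)·(-109/600) = 4489/22500 ; √disc = 67/150
  v_R = (−(7/25) + 67/150) / (2·(1/6)) = 1/2 m/s
check:
T_s = v_R/a_R = (1/2)/3 = 0.1667 s
robot in T_r: 0.5000·0.0800 = 0.0400 m
robot covers 0.5000·0.1667 − ½·3.0000·0.1667² = 0.0417 m while stopping
human closes 0.6000·0.2467 = 0.1480 m
residual clearance needed = 0.0800+0.0400+0.0500 = 0.1700 m
sum ≈ 0.0400+0.0417+0.1480+0.1700 ≈ 0.3997 m = S ✓

v_R_max = 1/2 m/s = 0.5000 m/s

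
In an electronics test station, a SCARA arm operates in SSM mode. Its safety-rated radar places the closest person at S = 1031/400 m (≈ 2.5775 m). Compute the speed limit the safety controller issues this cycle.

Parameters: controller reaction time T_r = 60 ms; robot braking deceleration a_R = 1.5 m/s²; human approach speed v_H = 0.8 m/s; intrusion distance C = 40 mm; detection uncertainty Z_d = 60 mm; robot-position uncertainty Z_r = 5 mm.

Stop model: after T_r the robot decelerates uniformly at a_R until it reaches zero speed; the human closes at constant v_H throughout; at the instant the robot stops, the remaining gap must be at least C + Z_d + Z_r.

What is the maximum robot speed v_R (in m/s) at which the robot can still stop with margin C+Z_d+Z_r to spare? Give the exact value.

v_R_max = 39/20 m/s = 1.9500 m/s

quadratic (1/3)·v² + (89/150)·v + (-4849/2000) = 0
  disc = (89/150)² − 4·(1/3)·(-4849/2000) = 20164/5625 ; √disc = 142/75
  v_R = (−(89/150) + 142/75) / (2·(1/3)) = 39/20 m/s
check:
T_s = v_R/a_R = (39/20)/(3/2) = 1.3000 s
reaction-phase robot travel = 1.9500·0.0600 = 0.1170 m
braking distance = 1.9500²/(2·1.5000) = 1.2675 m
human over T_r+T_s: 0.8000·(0.0600+1.3000) = 1.0880 m
residual clearance needed = 0.0400+0.0600+0.0050 = 0.1050 m
sum ≈ 0.1170+1.2675+1.0880+0.1050 ≈ 2.5775 m = S ✓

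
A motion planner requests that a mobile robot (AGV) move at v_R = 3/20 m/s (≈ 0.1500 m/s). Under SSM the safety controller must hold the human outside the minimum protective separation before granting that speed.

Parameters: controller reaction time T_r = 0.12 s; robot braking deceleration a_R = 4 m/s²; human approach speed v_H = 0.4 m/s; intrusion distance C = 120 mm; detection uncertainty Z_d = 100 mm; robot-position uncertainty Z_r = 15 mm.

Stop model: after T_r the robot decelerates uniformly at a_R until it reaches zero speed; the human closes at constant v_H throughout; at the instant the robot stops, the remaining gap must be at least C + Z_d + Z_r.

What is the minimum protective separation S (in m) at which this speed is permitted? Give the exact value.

T_s = v_R/a_R = (3/20)/4 = 0.0375 s
robot covers v_R·T_r = 0.1500·0.1200 = 0.0180 m before braking
braking distance = 0.1500²/(2·4.0000) = 0.0028 m
human closes 0.4000·0.1575 = 0.0630 m
residual clearance needed = 0.1200+0.1000+0.0150 = 0.2350 m
S_min ≈ 0.0180+0.0028+0.0630+0.2350  ⇒  S_min = 5101/16000 m

S_min = 5101/16000 m = 0.3188 m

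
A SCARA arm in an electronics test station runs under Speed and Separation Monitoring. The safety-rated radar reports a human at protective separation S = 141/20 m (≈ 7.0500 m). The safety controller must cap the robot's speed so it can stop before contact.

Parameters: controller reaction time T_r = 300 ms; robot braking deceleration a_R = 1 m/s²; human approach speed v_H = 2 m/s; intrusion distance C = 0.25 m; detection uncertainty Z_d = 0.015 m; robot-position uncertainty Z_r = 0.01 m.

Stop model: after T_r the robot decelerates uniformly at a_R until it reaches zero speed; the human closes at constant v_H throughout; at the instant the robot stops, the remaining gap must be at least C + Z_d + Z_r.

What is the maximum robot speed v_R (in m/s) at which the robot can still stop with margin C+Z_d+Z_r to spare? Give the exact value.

v_R_max = 19/10 m/s = 1.9000 m/s

collect terms ⇒ (1/2)·v_R² + (23/10)·v_R + (-247/40) = 0
  disc = (23/10)² − 4·(1/2)·(-247/40) = 441/25 ; √disc = 21/5
  v_R = (−(23/10) + 21/5) / (2·(1/2)) = 19/10 m/s
check:
stop time T_s = (19/10)/1 = 1.9000 s
reaction-phase robot travel = 1.9000·0.3000 = 0.5700 m
robot under decel: 1.9000²/(2·1.0000) = 1.8050 m
human over T_r+T_s: 2.0000·(0.3000+1.9000) = 4.4000 m
C+Z_d+Z_r = 0.2500+0.0150+0.0100 = 0.2750 m
sum ≈ 0.5700+1.8050+4.4000+0.2750 ≈ 7.0500 m = S ✓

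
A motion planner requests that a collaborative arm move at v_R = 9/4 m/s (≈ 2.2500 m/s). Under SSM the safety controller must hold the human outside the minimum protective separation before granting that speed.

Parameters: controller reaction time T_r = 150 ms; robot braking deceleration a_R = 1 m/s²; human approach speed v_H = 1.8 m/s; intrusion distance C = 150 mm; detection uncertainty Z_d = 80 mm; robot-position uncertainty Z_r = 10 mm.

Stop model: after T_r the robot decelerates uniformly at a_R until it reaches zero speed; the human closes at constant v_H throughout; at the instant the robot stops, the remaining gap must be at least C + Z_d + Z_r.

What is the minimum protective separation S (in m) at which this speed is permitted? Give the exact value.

S_min = 5943/800 m = 7.4287 m

braking lasts T_s = (9/4)/1 = 2.2500 s
robot in T_r: 2.2500·0.1500 = 0.3375 m
braking distance = 2.2500²/(2·1.0000) = 2.5312 m
human closes 1.8000·2.4000 = 4.3200 m
margins: 0.1500+0.0800+0.0100 = 0.2400 m
S_min ≈ 0.3375+2.5312+4.3200+0.2400  ⇒  S_min = 5943/800 m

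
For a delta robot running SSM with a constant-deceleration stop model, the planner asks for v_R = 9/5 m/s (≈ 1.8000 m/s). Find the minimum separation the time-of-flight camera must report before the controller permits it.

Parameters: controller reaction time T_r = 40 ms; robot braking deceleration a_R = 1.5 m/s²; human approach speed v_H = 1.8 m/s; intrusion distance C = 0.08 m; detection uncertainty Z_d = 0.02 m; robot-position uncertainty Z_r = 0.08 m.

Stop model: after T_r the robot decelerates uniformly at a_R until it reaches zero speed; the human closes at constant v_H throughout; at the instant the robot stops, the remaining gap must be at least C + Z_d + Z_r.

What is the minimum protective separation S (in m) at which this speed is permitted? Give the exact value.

braking lasts T_s = (9/5)/(3/2) = 1.2000 s
robot in T_r: 1.8000·0.0400 = 0.0720 m
robot under decel: 1.8000²/(2·1.5000) = 1.0800 m
human closes 1.8000·1.2400 = 2.2320 m
margins: 0.0800+0.0200+0.0800 = 0.1800 m
S_min ≈ 0.0720+1.0800+2.2320+0.1800  ⇒  S_min = 891/250 m

S_min = 891/250 m = 3.5640 m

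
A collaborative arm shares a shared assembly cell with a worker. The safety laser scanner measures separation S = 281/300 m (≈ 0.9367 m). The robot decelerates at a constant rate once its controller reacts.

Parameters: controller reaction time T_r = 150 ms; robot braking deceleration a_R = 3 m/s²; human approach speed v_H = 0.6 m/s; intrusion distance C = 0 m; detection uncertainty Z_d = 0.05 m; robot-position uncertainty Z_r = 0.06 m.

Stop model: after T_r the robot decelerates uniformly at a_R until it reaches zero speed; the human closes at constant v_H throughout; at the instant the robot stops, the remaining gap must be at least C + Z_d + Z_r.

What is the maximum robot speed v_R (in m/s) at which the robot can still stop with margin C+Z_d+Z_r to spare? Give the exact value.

collect terms ⇒ (1/6)·v_R² + (7/20)·v_R + (-221/300) = 0
  disc = (7/20)² − 4·(1/6)·(-221/300) = 2209/3600 ; √disc = 47/60
  v_R = (−(7/20) + 47/60) / (2·(1/6)) = 13/10 m/s
check:
braking lasts T_s = (13/10)/3 = 0.4333 s
reaction-phase robot travel = 1.3000·0.1500 = 0.1950 m
braking distance = 1.3000²/(2·3.0000) = 0.2817 m
human closes 0.6000·0.5833 = 0.3500 m
C+Z_d+Z_r = 0.0000+0.0500+0.0600 = 0.1100 m
sum ≈ 0.1950+0.2817+0.3500+0.1100 ≈ 0.9367 m = S ✓

v_R_max = 13/10 m/s = 1.3000 m/s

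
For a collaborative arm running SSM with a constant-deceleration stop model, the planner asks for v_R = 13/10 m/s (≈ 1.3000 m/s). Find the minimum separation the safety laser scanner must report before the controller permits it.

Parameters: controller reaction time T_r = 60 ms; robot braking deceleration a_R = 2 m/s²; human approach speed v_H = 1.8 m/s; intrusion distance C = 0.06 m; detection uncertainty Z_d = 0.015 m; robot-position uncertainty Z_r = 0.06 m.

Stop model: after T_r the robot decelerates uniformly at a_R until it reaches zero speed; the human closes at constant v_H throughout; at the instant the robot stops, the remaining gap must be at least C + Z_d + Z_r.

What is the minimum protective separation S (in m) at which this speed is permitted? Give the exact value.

stop time T_s = (13/10)/2 = 0.6500 s
reaction-phase robot travel = 1.3000·0.0600 = 0.0780 m
robot under decel: 1.3000²/(2·2.0000) = 0.4225 m
human over T_r+T_s: 1.8000·(0.0600+0.6500) = 1.2780 m
residual clearance needed = 0.0600+0.0150+0.0600 = 0.1350 m
S_min ≈ 0.0780+0.4225+1.2780+0.1350  ⇒  S_min = 3827/2000 m

S_min = 3827/2000 m = 1.9135 m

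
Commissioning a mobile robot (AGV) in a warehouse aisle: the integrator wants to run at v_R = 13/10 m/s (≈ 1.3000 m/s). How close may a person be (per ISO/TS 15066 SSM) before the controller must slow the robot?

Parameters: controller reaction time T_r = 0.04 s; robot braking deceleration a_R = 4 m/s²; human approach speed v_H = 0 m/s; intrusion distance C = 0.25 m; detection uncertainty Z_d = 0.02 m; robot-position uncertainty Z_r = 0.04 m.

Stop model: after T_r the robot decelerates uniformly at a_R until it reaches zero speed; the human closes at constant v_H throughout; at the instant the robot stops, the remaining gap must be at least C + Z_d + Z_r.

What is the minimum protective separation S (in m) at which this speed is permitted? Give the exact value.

S_min = 2293/4000 m = 0.5733 m

braking lasts T_s = (13/10)/4 = 0.3250 s
reaction-phase robot travel = 1.3000·0.0400 = 0.0520 m
robot covers 1.3000·0.3250 − ½·4.0000·0.3250² = 0.2112 m while stopping
human over T_r+T_s: 0.0000·(0.0400+0.3250) = 0.0000 m
residual clearance needed = 0.2500+0.0200+0.0400 = 0.3100 m
S_min ≈ 0.0520+0.2112+0.0000+0.3100  ⇒  S_min = 2293/4000 m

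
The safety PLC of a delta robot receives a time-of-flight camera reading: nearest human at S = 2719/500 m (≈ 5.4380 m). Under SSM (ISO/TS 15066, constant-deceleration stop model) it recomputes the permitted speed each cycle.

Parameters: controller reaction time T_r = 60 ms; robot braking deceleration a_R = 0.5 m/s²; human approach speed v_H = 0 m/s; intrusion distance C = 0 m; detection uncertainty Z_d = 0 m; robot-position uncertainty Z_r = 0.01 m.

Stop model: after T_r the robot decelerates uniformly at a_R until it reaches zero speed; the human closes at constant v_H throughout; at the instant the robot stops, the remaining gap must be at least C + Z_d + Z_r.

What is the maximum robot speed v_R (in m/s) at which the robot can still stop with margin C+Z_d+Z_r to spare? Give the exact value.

quadratic (1)·v² + (3/50)·v + (-1357/250) = 0
  disc = (3/50)² − 4·(1)·(-1357/250) = 54289/2500 ; √disc = 233/50
  v_R = (−(3/50) + 233/50) / (2·(1)) = 23/10 m/s
check:
stop time T_s = (23/10)/(1/2) = 4.6000 s
reaction-phase robot travel = 2.3000·0.0600 = 0.1380 m
robot covers 2.3000·4.6000 − ½·0.5000·4.6000² = 5.2900 m while stopping
person approaches 0.0000·(0.0600+4.6000) = 0.0000 m
residual clearance needed = 0.0000+0.0000+0.0100 = 0.0100 m
sum ≈ 0.1380+5.2900+0.0000+0.0100 ≈ 5.4380 m = S ✓

v_R_max = 23/10 m/s = 2.3000 m/s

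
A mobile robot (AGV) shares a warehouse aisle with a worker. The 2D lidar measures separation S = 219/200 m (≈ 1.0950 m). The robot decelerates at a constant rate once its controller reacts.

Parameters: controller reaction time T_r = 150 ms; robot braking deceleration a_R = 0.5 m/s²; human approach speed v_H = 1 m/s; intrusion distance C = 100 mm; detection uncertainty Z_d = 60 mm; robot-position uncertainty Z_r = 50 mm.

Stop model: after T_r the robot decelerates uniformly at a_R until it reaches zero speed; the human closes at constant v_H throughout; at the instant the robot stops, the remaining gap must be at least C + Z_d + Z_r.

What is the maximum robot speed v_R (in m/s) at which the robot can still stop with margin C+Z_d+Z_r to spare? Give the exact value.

collect terms ⇒ (1)·v_R² + (43/20)·v_R + (-147/200) = 0
  disc = (43/20)² − 4·(1)·(-147/200) = 121/16 ; √disc = 11/4
  v_R = (−(43/20) + 11/4) / (2·(1)) = 3/10 m/s
check:
braking lasts T_s = (3/10)/(1/2) = 0.6000 s
robot in T_r: 0.3000·0.1500 = 0.0450 m
braking distance = 0.3000²/(2·0.5000) = 0.0900 m
human closes 1.0000·0.7500 = 0.7500 m
residual clearance needed = 0.1000+0.0600+0.0500 = 0.2100 m
sum ≈ 0.0450+0.0900+0.7500+0.2100 ≈ 1.0950 m = S ✓

v_R_max = 3/10 m/s = 0.3000 m/s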